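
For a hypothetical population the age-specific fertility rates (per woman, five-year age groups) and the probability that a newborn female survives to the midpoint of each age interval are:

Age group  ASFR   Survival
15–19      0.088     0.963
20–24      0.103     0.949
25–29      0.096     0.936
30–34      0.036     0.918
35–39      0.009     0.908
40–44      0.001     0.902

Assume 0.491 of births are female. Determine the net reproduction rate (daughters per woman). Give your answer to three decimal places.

Proportion female at birth = 0.491.
Each age group contributes 5 × ASFR × survival:
  15–19: 5 × 0.088 × 0.963 = 0.42372
  20–24: 5 × 0.103 × 0.949 = 0.48874
  25–29: 5 × 0.096 × 0.936 = 0.44928
  30–34: 5 × 0.036 × 0.918 = 0.16524
  35–39: 5 × 0.009 × 0.908 = 0.04086
  40–44: 5 × 0.001 × 0.902 = 0.00451
Sum = 1.57235
NRR = 0.491 × 1.57235 = 0.77202
With NRR below 1 the population is below replacement fertility.

0.772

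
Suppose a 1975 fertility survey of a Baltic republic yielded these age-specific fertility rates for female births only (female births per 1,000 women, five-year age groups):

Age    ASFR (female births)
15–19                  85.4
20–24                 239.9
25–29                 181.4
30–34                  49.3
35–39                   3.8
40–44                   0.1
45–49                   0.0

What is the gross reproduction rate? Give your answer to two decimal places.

2.80

Sum of female ASFRs = 85.4 + 239.9 + 181.4 + 49.3 + 3.8 + 0.1 + 0.0 = 559.9
GRR = 5 × 559.9 / 1000 = 2.7995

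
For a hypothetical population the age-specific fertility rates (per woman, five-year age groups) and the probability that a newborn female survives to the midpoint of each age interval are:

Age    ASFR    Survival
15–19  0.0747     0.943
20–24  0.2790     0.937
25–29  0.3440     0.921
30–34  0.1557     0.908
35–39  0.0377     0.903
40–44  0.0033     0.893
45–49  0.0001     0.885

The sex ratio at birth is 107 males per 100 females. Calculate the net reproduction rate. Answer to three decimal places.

1.998

Proportion female at birth = 100 / (100 + 107) = 0.48309.
Per-age-group product (5 × ASFR × survival probability):
  15–19: 5 × 0.0747 × 0.943 = 0.35221
  20–24: 5 × 0.2790 × 0.937 = 1.30712
  25–29: 5 × 0.3440 × 0.921 = 1.58412
  30–34: 5 × 0.1557 × 0.908 = 0.70688
  35–39: 5 × 0.0377 × 0.903 = 0.17022
  40–44: 5 × 0.0033 × 0.893 = 0.01473
  45–49: 5 × 0.0001 × 0.885 = 0.00044
Sum = 4.13572
NRR = 0.48309 × 4.13572 = 1.99792
With NRR above 1 the population is above replacement fertility.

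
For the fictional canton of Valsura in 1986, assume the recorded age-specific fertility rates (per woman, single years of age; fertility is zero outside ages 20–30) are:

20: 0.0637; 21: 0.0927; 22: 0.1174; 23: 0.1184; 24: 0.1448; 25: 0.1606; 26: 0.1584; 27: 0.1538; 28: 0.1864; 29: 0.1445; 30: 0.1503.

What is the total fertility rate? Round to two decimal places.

Sum of ASFRs = 0.0637 + 0.0927 + 0.1174 + 0.1184 + 0.1448 + 0.1606 + 0.1584 + 0.1538 + 0.1864 + 0.1445 + 0.1503 = 1.4910
TFR = 1.491

1.49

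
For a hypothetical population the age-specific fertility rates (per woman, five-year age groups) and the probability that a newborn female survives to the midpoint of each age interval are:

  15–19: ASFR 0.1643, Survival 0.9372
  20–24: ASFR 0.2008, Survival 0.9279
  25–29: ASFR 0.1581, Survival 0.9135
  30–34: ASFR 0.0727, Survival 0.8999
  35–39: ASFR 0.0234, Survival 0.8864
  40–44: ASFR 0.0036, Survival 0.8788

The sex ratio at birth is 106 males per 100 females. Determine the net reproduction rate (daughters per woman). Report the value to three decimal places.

1.393

Proportion female at birth = 100 / (100 + 106) = 0.48544.
Per-age-group product (5 × ASFR × survival probability):
  15–19: 5 × 0.1643 × 0.9372 = 0.76991
  20–24: 5 × 0.2008 × 0.9279 = 0.93161
  25–29: 5 × 0.1581 × 0.9135 = 0.72212
  30–34: 5 × 0.0727 × 0.8999 = 0.32711
  35–39: 5 × 0.0234 × 0.8864 = 0.10371
  40–44: 5 × 0.0036 × 0.8788 = 0.01582
Sum = 2.87028
NRR = 0.48544 × 2.87028 = 1.39335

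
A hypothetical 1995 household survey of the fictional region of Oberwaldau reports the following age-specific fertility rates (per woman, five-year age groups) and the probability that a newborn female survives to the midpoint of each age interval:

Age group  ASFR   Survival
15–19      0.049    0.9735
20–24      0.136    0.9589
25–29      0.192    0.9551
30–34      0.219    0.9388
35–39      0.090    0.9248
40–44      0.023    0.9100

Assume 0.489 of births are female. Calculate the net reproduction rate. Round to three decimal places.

Proportion female at birth = 0.489.
Weighting each age-specific rate by interval width and survival:
  15–19: 5 × 0.049 × 0.9735 = 0.23851
  20–24: 5 × 0.136 × 0.9589 = 0.65205
  25–29: 5 × 0.192 × 0.9551 = 0.91690
  30–34: 5 × 0.219 × 0.9388 = 1.02799
  35–39: 5 × 0.090 × 0.9248 = 0.41616
  40–44: 5 × 0.023 × 0.9100 = 0.10465
Sum = 3.35626
NRR = 0.489 × 3.35626 = 1.64121
With NRR above 1 the population is above replacement fertility.

1.641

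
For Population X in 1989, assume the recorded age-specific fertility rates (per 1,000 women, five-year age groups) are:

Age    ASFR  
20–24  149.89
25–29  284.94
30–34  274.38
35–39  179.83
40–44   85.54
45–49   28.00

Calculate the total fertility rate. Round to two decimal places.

Sum of ASFRs = 149.89 + 284.94 + 274.38 + 179.83 + 85.54 + 28.00 = 1002.58
TFR = 5 × 1002.58 / 1000 = 5.0129

5.01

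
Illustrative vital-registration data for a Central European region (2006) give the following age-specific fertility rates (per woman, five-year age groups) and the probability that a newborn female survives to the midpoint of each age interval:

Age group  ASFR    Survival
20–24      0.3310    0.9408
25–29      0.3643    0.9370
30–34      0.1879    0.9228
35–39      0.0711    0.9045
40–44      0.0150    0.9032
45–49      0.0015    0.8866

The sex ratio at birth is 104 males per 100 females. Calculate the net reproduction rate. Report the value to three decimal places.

Proportion female at birth = 100 / (100 + 104) = 0.49020.
Survival-weighted fertility by age (5·fₓ·Sₓ):
  20–24: 5 × 0.3310 × 0.9408 = 1.55702
  25–29: 5 × 0.3643 × 0.9370 = 1.70675
  30–34: 5 × 0.1879 × 0.9228 = 0.86697
  35–39: 5 × 0.0711 × 0.9045 = 0.32155
  40–44: 5 × 0.0150 × 0.9032 = 0.06774
  45–49: 5 × 0.0015 × 0.8866 = 0.00665
Sum = 4.52668
NRR = 0.49020 × 4.52668 = 2.21898
NRR > 1, so each generation more than replaces itself.

2.219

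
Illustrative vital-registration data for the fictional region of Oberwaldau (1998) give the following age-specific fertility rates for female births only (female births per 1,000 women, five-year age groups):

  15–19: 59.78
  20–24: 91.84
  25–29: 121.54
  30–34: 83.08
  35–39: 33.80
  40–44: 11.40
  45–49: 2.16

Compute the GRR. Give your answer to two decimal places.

Sum of female ASFRs = 59.78 + 91.84 + 121.54 + 83.08 + 33.80 + 11.40 + 2.16 = 403.60
GRR = 5 × 403.60 / 1000 = 2.018

2.02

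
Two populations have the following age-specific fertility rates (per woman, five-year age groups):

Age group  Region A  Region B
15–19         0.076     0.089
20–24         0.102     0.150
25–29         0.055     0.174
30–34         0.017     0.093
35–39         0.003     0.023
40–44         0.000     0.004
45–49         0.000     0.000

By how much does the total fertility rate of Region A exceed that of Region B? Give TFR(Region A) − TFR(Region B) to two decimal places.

-1.40

Region A:
  Sum of ASFRs = 0.076 + 0.102 + 0.055 + 0.017 + 0.003 + 0.000 + 0.000 = 0.253
  TFR = 5 × 0.253 = 1.265
Region B:
  Sum of ASFRs = 0.089 + 0.150 + 0.174 + 0.093 + 0.023 + 0.004 + 0.000 = 0.533
  TFR = 5 × 0.533 = 2.665
Difference = 1.265 − 2.665 = -1.4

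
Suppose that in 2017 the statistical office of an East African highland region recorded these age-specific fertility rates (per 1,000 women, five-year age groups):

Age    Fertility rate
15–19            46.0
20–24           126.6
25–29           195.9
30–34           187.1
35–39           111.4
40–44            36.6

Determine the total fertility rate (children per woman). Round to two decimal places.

3.52

Sum of ASFRs = 46.0 + 126.6 + 195.9 + 187.1 + 111.4 + 36.6 = 703.6
TFR = 5 × 703.6 / 1000 = 3.518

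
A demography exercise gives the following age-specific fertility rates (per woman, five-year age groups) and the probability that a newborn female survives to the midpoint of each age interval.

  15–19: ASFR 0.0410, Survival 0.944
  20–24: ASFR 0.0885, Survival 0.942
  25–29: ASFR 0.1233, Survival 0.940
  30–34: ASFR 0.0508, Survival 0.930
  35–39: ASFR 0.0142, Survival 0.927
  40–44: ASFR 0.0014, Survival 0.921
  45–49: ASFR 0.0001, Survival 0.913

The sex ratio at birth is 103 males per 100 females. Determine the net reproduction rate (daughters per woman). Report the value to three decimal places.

Proportion female at birth = 100 / (100 + 103) = 0.49261.
Each age group contributes 5 × ASFR × survival:
  15–19: 5 × 0.0410 × 0.944 = 0.19352
  20–24: 5 × 0.0885 × 0.942 = 0.41684
  25–29: 5 × 0.1233 × 0.940 = 0.57951
  30–34: 5 × 0.0508 × 0.930 = 0.23622
  35–39: 5 × 0.0142 × 0.927 = 0.06582
  40–44: 5 × 0.0014 × 0.921 = 0.00645
  45–49: 5 × 0.0001 × 0.913 = 0.00046
Sum = 1.49882
NRR = 0.49261 × 1.49882 = 0.73833

0.738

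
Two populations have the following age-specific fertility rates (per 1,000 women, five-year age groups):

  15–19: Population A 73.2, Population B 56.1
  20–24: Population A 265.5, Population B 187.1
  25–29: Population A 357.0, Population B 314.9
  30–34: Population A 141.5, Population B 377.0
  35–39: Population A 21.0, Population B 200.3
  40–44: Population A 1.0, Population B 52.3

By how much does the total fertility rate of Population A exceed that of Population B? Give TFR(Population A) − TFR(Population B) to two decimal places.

Population A:
  Sum of ASFRs = 73.2 + 265.5 + 357.0 + 141.5 + 21.0 + 1.0 = 859.2
  TFR = 5 × 859.2 / 1000 = 4.296
Population B:
  Sum of ASFRs = 56.1 + 187.1 + 314.9 + 377.0 + 200.3 + 52.3 = 1187.7
  TFR = 5 × 1187.7 / 1000 = 5.9385
Difference = 4.296 − 5.9385 = -1.6425

-1.64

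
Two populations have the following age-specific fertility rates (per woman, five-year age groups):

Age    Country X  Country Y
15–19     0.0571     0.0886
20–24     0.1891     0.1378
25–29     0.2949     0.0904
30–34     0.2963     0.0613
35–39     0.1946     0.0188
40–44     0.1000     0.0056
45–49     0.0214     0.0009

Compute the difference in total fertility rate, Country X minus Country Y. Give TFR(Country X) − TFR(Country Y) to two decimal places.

Country X:
  Sum of ASFRs = 0.0571 + 0.1891 + 0.2949 + 0.2963 + 0.1946 + 0.1000 + 0.0214 = 1.1534
  TFR = 5 × 1.1534 = 5.767
Country Y:
  Sum of ASFRs = 0.0886 + 0.1378 + 0.0904 + 0.0613 + 0.0188 + 0.0056 + 0.0009 = 0.4034
  TFR = 5 × 0.4034 = 2.017
Difference = 5.767 − 2.017 = 3.75

3.75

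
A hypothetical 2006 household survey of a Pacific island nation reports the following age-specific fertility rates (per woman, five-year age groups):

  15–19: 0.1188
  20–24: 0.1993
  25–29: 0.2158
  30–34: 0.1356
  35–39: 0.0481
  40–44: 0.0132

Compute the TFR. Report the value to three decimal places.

Sum of ASFRs = 0.1188 + 0.1993 + 0.2158 + 0.1356 + 0.0481 + 0.0132 = 0.7308
TFR = 5 × 0.7308 = 3.654

3.654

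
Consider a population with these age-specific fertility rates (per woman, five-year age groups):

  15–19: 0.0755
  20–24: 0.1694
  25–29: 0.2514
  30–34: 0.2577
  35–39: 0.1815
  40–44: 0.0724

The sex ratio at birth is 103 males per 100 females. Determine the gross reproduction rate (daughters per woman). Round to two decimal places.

Proportion female at birth = 100 / (100 + 103) = 0.49261.
Sum of ASFRs = 0.0755 + 0.1694 + 0.2514 + 0.2577 + 0.1815 + 0.0724 = 1.0079
TFR = 5 × 1.0079 = 5.0395
GRR = 0.49261 × 5.0395 = 2.48251

2.48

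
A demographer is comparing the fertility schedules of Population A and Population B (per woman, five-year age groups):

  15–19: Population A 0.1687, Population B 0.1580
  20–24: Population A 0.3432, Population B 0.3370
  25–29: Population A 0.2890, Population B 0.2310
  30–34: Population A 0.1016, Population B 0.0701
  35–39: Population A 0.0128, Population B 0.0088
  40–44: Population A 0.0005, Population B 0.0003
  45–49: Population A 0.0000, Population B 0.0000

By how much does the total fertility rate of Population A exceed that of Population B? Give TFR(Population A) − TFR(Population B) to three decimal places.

0.553

Population A:
  Sum of ASFRs = 0.1687 + 0.3432 + 0.2890 + 0.1016 + 0.0128 + 0.0005 + 0.0000 = 0.9158
  TFR = 5 × 0.9158 = 4.579
Population B:
  Sum of ASFRs = 0.1580 + 0.3370 + 0.2310 + 0.0701 + 0.0088 + 0.0003 + 0.0000 = 0.8052
  TFR = 5 × 0.8052 = 4.026
Difference = 4.579 − 4.026 = 0.553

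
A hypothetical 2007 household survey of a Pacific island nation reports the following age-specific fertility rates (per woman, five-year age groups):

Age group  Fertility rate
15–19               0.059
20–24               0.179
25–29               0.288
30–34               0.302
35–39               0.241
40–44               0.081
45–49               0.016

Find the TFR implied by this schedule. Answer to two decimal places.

Sum of ASFRs = 0.059 + 0.179 + 0.288 + 0.302 + 0.241 + 0.081 + 0.016 = 1.166
TFR = 5 × 1.166 = 5.83

5.83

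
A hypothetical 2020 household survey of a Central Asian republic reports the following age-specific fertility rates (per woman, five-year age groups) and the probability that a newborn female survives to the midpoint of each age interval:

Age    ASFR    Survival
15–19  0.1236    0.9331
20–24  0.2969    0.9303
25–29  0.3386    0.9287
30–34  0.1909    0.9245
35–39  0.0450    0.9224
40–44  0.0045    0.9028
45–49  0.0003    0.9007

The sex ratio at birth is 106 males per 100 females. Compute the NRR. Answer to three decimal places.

2.253

Proportion female at birth = 100 / (100 + 106) = 0.48544.
Per-age-group product (5 × ASFR × survival probability):
  15–19: 5 × 0.1236 × 0.9331 = 0.57666
  20–24: 5 × 0.2969 × 0.9303 = 1.38103
  25–29: 5 × 0.3386 × 0.9287 = 1.57229
  30–34: 5 × 0.1909 × 0.9245 = 0.88244
  35–39: 5 × 0.0450 × 0.9224 = 0.20754
  40–44: 5 × 0.0045 × 0.9028 = 0.02031
  45–49: 5 × 0.0003 × 0.9007 = 0.00135
Sum = 4.64162
NRR = 0.48544 × 4.64162 = 2.25323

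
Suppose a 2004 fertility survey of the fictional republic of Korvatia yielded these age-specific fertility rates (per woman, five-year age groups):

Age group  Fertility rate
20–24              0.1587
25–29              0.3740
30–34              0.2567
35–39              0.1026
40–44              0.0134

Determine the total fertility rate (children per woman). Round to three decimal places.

4.527

Sum of ASFRs = 0.1587 + 0.3740 + 0.2567 + 0.1026 + 0.0134 = 0.9054
TFR = 5 × 0.9054 = 4.527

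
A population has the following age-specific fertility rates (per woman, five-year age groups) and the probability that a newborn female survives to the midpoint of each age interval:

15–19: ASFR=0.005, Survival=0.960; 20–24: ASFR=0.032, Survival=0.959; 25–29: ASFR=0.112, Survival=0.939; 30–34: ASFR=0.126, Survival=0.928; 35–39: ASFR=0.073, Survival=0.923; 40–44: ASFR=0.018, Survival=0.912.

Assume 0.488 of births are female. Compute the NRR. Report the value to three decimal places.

0.833

Proportion female at birth = 0.488.
Per-age-group product (5 × ASFR × survival probability):
  15–19: 5 × 0.005 × 0.960 = 0.02400
  20–24: 5 × 0.032 × 0.959 = 0.15344
  25–29: 5 × 0.112 × 0.939 = 0.52584
  30–34: 5 × 0.126 × 0.928 = 0.58464
  35–39: 5 × 0.073 × 0.923 = 0.33690
  40–44: 5 × 0.018 × 0.912 = 0.08208
Sum = 1.70690
NRR = 0.488 × 1.70690 = 0.83297
With NRR below 1 the population is below replacement fertility.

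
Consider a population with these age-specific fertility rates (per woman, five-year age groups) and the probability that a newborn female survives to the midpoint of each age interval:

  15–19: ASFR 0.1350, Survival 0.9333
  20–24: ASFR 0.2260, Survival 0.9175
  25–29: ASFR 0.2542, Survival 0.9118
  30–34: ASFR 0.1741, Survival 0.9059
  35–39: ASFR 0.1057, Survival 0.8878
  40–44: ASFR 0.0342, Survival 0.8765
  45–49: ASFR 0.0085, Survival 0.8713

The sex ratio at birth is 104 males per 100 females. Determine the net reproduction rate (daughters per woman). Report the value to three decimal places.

2.093

Proportion female at birth = 100 / (100 + 104) = 0.49020.
Per-age-group product (5 × ASFR × survival probability):
  15–19: 5 × 0.1350 × 0.9333 = 0.62998
  20–24: 5 × 0.2260 × 0.9175 = 1.03678
  25–29: 5 × 0.2542 × 0.9118 = 1.15890
  30–34: 5 × 0.1741 × 0.9059 = 0.78859
  35–39: 5 × 0.1057 × 0.8878 = 0.46920
  40–44: 5 × 0.0342 × 0.8765 = 0.14988
  45–49: 5 × 0.0085 × 0.8713 = 0.03703
Sum = 4.27036
NRR = 0.49020 × 4.27036 = 2.09333
NRR > 1, so each generation more than replaces itself.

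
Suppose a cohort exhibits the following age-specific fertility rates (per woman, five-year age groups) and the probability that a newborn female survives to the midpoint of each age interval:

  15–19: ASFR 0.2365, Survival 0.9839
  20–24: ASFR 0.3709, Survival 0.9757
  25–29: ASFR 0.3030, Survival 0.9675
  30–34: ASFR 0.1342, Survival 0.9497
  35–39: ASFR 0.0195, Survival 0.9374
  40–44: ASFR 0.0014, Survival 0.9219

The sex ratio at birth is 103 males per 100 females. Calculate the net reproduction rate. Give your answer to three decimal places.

Proportion female at birth = 100 / (100 + 103) = 0.49261.
Per-age-group product (5 × ASFR × survival probability):
  15–19: 5 × 0.2365 × 0.9839 = 1.16346
  20–24: 5 × 0.3709 × 0.9757 = 1.80944
  25–29: 5 × 0.3030 × 0.9675 = 1.46576
  30–34: 5 × 0.1342 × 0.9497 = 0.63725
  35–39: 5 × 0.0195 × 0.9374 = 0.09140
  40–44: 5 × 0.0014 × 0.9219 = 0.00645
Sum = 5.17376
NRR = 0.49261 × 5.17376 = 2.54865
With NRR above 1 the population is above replacement fertility.

2.549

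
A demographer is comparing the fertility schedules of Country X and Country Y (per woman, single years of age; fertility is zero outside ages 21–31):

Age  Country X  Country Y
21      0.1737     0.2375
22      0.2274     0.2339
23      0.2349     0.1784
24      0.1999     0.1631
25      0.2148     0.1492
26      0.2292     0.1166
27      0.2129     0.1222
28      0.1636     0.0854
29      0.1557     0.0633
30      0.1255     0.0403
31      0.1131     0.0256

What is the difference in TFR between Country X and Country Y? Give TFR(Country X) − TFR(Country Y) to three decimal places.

Country X:
  Sum of ASFRs = 0.1737 + 0.2274 + 0.2349 + 0.1999 + 0.2148 + 0.2292 + 0.2129 + 0.1636 + 0.1557 + 0.1255 + 0.1131 = 2.0507
  TFR = 2.0507
Country Y:
  Sum of ASFRs = 0.2375 + 0.2339 + 0.1784 + 0.1631 + 0.1492 + 0.1166 + 0.1222 + 0.0854 + 0.0633 + 0.0403 + 0.0256 = 1.4155
  TFR = 1.4155
Difference = 2.0507 − 1.4155 = 0.6352

0.635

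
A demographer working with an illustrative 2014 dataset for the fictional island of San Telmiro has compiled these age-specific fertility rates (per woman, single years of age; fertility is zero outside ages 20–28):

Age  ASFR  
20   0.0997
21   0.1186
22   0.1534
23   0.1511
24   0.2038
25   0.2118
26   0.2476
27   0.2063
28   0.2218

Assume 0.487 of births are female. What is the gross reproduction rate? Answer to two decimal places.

Proportion female at birth = 0.487.
Sum of ASFRs = 0.0997 + 0.1186 + 0.1534 + 0.1511 + 0.2038 + 0.2118 + 0.2476 + 0.2063 + 0.2218 = 1.6141
TFR = 1.6141
GRR = 0.487 × 1.6141 = 0.78607

0.79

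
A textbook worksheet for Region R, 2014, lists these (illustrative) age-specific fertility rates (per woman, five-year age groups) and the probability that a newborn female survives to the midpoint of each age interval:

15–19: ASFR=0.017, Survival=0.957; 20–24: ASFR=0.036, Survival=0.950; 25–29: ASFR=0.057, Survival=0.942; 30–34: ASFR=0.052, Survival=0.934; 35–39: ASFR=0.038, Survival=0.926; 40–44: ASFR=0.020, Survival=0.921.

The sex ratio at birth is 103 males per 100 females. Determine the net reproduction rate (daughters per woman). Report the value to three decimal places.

0.508

Proportion female at birth = 100 / (100 + 103) = 0.49261.
Each age group contributes 5 × ASFR × survival:
  15–19: 5 × 0.017 × 0.957 = 0.08135
  20–24: 5 × 0.036 × 0.950 = 0.17100
  25–29: 5 × 0.057 × 0.942 = 0.26847
  30–34: 5 × 0.052 × 0.934 = 0.24284
  35–39: 5 × 0.038 × 0.926 = 0.17594
  40–44: 5 × 0.020 × 0.921 = 0.09210
Sum = 1.03170
NRR = 0.49261 × 1.03170 = 0.50823
NRR < 1, so the cohort does not fully replace itself.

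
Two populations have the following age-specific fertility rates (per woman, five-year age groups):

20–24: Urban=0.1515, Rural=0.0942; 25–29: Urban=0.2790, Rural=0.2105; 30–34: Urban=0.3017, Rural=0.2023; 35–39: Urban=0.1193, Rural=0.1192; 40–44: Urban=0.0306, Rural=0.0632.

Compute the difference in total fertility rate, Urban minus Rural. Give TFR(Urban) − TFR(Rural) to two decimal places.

Urban:
  Sum of ASFRs = 0.1515 + 0.2790 + 0.3017 + 0.1193 + 0.0306 = 0.8821
  TFR = 5 × 0.8821 = 4.4105
Rural:
  Sum of ASFRs = 0.0942 + 0.2105 + 0.2023 + 0.1192 + 0.0632 = 0.6894
  TFR = 5 × 0.6894 = 3.447
Difference = 4.4105 − 3.447 = 0.9635

0.96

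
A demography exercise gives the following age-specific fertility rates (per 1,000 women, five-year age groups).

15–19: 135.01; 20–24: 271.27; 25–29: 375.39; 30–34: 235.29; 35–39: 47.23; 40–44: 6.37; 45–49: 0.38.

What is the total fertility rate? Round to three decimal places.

5.355

Sum of ASFRs = 135.01 + 271.27 + 375.39 + 235.29 + 47.23 + 6.37 + 0.38 = 1070.94
TFR = 5 × 1070.94 / 1000 = 5.3547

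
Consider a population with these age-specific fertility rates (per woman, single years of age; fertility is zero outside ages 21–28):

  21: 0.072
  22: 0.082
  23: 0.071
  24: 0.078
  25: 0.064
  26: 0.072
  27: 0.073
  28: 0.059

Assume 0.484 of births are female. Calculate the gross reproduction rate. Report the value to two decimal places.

Proportion female at birth = 0.484.
Sum of ASFRs = 0.072 + 0.082 + 0.071 + 0.078 + 0.064 + 0.072 + 0.073 + 0.059 = 0.571
TFR = 0.571
GRR = 0.484 × 0.571 = 0.27636

0.28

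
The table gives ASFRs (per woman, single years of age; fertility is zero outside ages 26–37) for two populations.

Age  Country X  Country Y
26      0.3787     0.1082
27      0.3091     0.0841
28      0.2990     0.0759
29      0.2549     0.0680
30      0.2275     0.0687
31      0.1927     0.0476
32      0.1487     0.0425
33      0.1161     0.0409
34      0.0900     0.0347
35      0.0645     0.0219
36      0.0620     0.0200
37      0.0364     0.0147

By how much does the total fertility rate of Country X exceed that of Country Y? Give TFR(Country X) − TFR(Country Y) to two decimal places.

Country X:
  Sum of ASFRs = 0.3787 + 0.3091 + 0.2990 + 0.2549 + 0.2275 + 0.1927 + 0.1487 + 0.1161 + 0.0900 + 0.0645 + 0.0620 + 0.0364 = 2.1796
  TFR = 2.1796
Country Y:
  Sum of ASFRs = 0.1082 + 0.0841 + 0.0759 + 0.0680 + 0.0687 + 0.0476 + 0.0425 + 0.0409 + 0.0347 + 0.0219 + 0.0200 + 0.0147 = 0.6272
  TFR = 0.6272
Difference = 2.1796 − 0.6272 = 1.5524

1.55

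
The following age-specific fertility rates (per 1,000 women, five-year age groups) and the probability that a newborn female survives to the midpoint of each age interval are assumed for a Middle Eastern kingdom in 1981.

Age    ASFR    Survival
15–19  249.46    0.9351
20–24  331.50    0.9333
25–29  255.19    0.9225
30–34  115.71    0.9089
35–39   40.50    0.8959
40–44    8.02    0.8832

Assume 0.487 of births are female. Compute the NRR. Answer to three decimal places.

Proportion female at birth = 0.487.
Weighting each age-specific rate by interval width and survival:
  15–19: 5 × 249.46/1000 × 0.9351 = 1.16635
  20–24: 5 × 331.50/1000 × 0.9333 = 1.54694
  25–29: 5 × 255.19/1000 × 0.9225 = 1.17706
  30–34: 5 × 115.71/1000 × 0.9089 = 0.52584
  35–39: 5 × 40.50/1000 × 0.8959 = 0.18142
  40–44: 5 × 8.02/1000 × 0.8832 = 0.03542
Sum = 4.63303
NRR = 0.487 × 4.63303 = 2.25629

2.256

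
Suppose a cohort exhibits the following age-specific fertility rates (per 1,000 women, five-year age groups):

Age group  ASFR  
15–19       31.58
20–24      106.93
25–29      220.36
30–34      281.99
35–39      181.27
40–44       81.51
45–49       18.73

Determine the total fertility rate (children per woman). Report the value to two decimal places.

Sum of ASFRs = 31.58 + 106.93 + 220.36 + 281.99 + 181.27 + 81.51 + 18.73 = 922.37
TFR = 5 × 922.37 / 1000 = 4.61185

4.61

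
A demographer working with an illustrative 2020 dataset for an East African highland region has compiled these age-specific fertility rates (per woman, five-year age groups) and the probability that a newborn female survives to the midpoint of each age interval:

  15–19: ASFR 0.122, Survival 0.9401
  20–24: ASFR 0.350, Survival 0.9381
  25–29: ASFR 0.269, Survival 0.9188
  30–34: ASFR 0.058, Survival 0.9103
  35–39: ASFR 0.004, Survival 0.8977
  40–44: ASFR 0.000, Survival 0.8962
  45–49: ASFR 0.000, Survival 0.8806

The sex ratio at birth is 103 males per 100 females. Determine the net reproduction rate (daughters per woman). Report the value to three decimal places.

1.839

Proportion female at birth = 100 / (100 + 103) = 0.49261.
Survival-weighted fertility by age (5·fₓ·Sₓ):
  15–19: 5 × 0.122 × 0.9401 = 0.57346
  20–24: 5 × 0.350 × 0.9381 = 1.64168
  25–29: 5 × 0.269 × 0.9188 = 1.23579
  30–34: 5 × 0.058 × 0.9103 = 0.26399
  35–39: 5 × 0.004 × 0.8977 = 0.01795
  40–44: 5 × 0.000 × 0.8962 = 0.00000
  45–49: 5 × 0.000 × 0.8806 = 0.00000
Sum = 3.73287
NRR = 0.49261 × 3.73287 = 1.83885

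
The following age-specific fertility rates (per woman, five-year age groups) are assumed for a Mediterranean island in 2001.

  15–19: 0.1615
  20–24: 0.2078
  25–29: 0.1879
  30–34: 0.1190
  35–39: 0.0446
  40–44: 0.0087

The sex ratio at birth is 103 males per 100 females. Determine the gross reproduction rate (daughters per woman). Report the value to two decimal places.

Proportion female at birth = 100 / (100 + 103) = 0.49261.
Sum of ASFRs = 0.1615 + 0.2078 + 0.1879 + 0.1190 + 0.0446 + 0.0087 = 0.7295
TFR = 5 × 0.7295 = 3.6475
GRR = 0.49261 × 3.6475 = 1.79679

1.80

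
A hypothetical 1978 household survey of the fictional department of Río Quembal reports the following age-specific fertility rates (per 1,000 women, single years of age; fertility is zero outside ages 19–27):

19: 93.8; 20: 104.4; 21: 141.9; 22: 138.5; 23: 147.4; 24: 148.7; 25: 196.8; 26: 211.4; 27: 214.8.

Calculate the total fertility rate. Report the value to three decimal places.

Sum of ASFRs = 93.8 + 104.4 + 141.9 + 138.5 + 147.4 + 148.7 + 196.8 + 211.4 + 214.8 = 1397.7
TFR = 1397.7 / 1000 = 1.3977

1.398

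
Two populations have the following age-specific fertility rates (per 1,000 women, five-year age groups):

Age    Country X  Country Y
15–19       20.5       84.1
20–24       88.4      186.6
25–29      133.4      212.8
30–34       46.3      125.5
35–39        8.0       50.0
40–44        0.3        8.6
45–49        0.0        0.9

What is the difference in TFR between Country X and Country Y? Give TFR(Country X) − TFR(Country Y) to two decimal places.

Country X:
  Sum of ASFRs = 20.5 + 88.4 + 133.4 + 46.3 + 8.0 + 0.3 + 0.0 = 296.9
  TFR = 5 × 296.9 / 1000 = 1.4845
Country Y:
  Sum of ASFRs = 84.1 + 186.6 + 212.8 + 125.5 + 50.0 + 8.6 + 0.9 = 668.5
  TFR = 5 × 668.5 / 1000 = 3.3425
Difference = 1.4845 − 3.3425 = -1.858

-1.86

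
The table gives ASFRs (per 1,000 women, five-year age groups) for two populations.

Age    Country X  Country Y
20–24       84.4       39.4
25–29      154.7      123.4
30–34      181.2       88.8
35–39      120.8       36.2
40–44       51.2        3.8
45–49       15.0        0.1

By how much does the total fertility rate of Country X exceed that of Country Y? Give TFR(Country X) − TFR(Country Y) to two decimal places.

Country X:
  Sum of ASFRs = 84.4 + 154.7 + 181.2 + 120.8 + 51.2 + 15.0 = 607.3
  TFR = 5 × 607.3 / 1000 = 3.0365
Country Y:
  Sum of ASFRs = 39.4 + 123.4 + 88.8 + 36.2 + 3.8 + 0.1 = 291.7
  TFR = 5 × 291.7 / 1000 = 1.4585
Difference = 3.0365 − 1.4585 = 1.578

1.58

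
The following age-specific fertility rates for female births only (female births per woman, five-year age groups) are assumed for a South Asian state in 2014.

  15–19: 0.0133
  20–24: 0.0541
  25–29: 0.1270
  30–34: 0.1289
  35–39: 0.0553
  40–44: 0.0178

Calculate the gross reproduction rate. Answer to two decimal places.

1.98

Sum of female ASFRs = 0.0133 + 0.0541 + 0.1270 + 0.1289 + 0.0553 + 0.0178 = 0.3964
GRR = 5 × 0.3964 = 1.982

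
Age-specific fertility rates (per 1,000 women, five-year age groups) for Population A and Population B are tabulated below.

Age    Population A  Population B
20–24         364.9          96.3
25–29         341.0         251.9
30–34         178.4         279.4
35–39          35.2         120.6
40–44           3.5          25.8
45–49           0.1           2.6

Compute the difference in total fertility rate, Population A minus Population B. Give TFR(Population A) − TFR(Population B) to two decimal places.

Population A:
  Sum of ASFRs = 364.9 + 341.0 + 178.4 + 35.2 + 3.5 + 0.1 = 923.1
  TFR = 5 × 923.1 / 1000 = 4.6155
Population B:
  Sum of ASFRs = 96.3 + 251.9 + 279.4 + 120.6 + 25.8 + 2.6 = 776.6
  TFR = 5 × 776.6 / 1000 = 3.883
Difference = 4.6155 − 3.883 = 0.7325

0.73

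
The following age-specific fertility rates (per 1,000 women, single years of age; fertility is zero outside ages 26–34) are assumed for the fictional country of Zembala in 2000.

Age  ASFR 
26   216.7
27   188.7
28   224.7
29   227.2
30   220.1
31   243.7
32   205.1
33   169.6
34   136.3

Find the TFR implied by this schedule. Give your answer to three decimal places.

1.832

Sum of ASFRs = 216.7 + 188.7 + 224.7 + 227.2 + 220.1 + 243.7 + 205.1 + 169.6 + 136.3 = 1832.1
TFR = 1832.1 / 1000 = 1.8321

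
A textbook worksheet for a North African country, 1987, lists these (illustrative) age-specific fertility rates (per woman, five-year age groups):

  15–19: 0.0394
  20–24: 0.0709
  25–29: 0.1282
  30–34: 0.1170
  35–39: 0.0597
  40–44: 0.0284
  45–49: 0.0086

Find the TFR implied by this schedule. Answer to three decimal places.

2.261

Sum of ASFRs = 0.0394 + 0.0709 + 0.1282 + 0.1170 + 0.0597 + 0.0284 + 0.0086 = 0.4522
TFR = 5 × 0.4522 = 2.261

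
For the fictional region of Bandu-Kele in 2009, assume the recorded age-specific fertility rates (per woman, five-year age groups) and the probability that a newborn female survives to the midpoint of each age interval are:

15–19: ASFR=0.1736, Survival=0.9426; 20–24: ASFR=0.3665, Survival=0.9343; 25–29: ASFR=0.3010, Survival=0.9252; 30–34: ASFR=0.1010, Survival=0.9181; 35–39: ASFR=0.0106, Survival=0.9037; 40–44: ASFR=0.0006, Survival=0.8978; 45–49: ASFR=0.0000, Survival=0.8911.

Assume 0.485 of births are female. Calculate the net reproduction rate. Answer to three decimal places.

Proportion female at birth = 0.485.
Per-age-group product (5 × ASFR × survival probability):
  15–19: 5 × 0.1736 × 0.9426 = 0.81818
  20–24: 5 × 0.3665 × 0.9343 = 1.71210
  25–29: 5 × 0.3010 × 0.9252 = 1.39243
  30–34: 5 × 0.1010 × 0.9181 = 0.46364
  35–39: 5 × 0.0106 × 0.9037 = 0.04790
  40–44: 5 × 0.0006 × 0.8978 = 0.00269
  45–49: 5 × 0.0000 × 0.8911 = 0.00000
Sum = 4.43694
NRR = 0.485 × 4.43694 = 2.15192

2.152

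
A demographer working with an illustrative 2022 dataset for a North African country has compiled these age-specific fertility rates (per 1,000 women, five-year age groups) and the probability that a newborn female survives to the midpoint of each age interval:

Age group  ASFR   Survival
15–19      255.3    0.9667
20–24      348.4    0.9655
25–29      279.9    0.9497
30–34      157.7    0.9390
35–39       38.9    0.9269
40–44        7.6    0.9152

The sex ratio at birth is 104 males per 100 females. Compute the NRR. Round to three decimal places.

Proportion female at birth = 100 / (100 + 104) = 0.49020.
Survival-weighted fertility by age (5·fₓ·Sₓ):
  15–19: 5 × 255.3/1000 × 0.9667 = 1.23399
  20–24: 5 × 348.4/1000 × 0.9655 = 1.68190
  25–29: 5 × 279.9/1000 × 0.9497 = 1.32911
  30–34: 5 × 157.7/1000 × 0.9390 = 0.74040
  35–39: 5 × 38.9/1000 × 0.9269 = 0.18028
  40–44: 5 × 7.6/1000 × 0.9152 = 0.03478
Sum = 5.20046
NRR = 0.49020 × 5.20046 = 2.54927
An NRR exceeding 1 indicates intrinsic growth under these rates.

2.549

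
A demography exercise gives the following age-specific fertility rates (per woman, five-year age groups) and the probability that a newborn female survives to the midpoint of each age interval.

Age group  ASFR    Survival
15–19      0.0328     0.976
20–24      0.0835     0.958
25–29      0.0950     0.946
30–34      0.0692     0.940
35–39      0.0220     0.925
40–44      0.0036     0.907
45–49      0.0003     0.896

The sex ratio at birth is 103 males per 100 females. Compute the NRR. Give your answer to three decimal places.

0.716

Proportion female at birth = 100 / (100 + 103) = 0.49261.
Each age group contributes 5 × ASFR × survival:
  15–19: 5 × 0.0328 × 0.976 = 0.16006
  20–24: 5 × 0.0835 × 0.958 = 0.39997
  25–29: 5 × 0.0950 × 0.946 = 0.44935
  30–34: 5 × 0.0692 × 0.940 = 0.32524
  35–39: 5 × 0.0220 × 0.925 = 0.10175
  40–44: 5 × 0.0036 × 0.907 = 0.01633
  45–49: 5 × 0.0003 × 0.896 = 0.00134
Sum = 1.45404
NRR = 0.49261 × 1.45404 = 0.71627
With NRR below 1 the population is below replacement fertility.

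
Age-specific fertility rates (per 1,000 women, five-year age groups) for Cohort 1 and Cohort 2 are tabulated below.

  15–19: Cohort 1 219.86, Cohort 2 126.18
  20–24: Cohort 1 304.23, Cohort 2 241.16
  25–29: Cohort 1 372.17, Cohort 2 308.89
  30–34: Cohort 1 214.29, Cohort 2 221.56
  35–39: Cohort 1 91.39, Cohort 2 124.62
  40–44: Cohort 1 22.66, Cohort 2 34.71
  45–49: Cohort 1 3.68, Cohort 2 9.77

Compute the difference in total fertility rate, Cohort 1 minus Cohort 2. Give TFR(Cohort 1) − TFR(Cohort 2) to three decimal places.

0.807

Cohort 1:
  Sum of ASFRs = 219.86 + 304.23 + 372.17 + 214.29 + 91.39 + 22.66 + 3.68 = 1228.28
  TFR = 5 × 1228.28 / 1000 = 6.1414
Cohort 2:
  Sum of ASFRs = 126.18 + 241.16 + 308.89 + 221.56 + 124.62 + 34.71 + 9.77 = 1066.89
  TFR = 5 × 1066.89 / 1000 = 5.33445
Difference = 6.1414 − 5.33445 = 0.80695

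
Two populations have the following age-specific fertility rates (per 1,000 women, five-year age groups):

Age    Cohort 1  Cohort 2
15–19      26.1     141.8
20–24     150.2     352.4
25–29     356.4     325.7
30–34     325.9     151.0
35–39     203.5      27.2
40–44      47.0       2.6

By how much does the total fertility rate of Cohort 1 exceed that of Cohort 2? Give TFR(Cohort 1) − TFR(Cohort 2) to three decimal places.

0.542

Cohort 1:
  Sum of ASFRs = 26.1 + 150.2 + 356.4 + 325.9 + 203.5 + 47.0 = 1109.1
  TFR = 5 × 1109.1 / 1000 = 5.5455
Cohort 2:
  Sum of ASFRs = 141.8 + 352.4 + 325.7 + 151.0 + 27.2 + 2.6 = 1000.7
  TFR = 5 × 1000.7 / 1000 = 5.0035
Difference = 5.5455 − 5.0035 = 0.542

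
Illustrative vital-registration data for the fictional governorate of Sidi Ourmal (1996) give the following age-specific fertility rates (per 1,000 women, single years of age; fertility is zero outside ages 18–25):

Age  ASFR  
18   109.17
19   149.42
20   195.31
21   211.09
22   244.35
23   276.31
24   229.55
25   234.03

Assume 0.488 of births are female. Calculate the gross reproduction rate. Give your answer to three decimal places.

0.805

Proportion female at birth = 0.488.
Sum of ASFRs = 109.17 + 149.42 + 195.31 + 211.09 + 244.35 + 276.31 + 229.55 + 234.03 = 1649.23
TFR = 1649.23 / 1000 = 1.64923
GRR = 0.488 × 1.64923 = 0.80482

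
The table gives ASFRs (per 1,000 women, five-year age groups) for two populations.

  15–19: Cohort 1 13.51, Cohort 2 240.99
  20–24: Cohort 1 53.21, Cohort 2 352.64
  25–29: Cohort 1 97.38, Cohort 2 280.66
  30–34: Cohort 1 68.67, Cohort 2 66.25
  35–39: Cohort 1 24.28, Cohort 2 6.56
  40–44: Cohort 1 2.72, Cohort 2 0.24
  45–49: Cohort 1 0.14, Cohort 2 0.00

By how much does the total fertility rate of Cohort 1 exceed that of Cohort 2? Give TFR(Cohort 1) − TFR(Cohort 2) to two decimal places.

-3.44

Cohort 1:
  Sum of ASFRs = 13.51 + 53.21 + 97.38 + 68.67 + 24.28 + 2.72 + 0.14 = 259.91
  TFR = 5 × 259.91 / 1000 = 1.29955
Cohort 2:
  Sum of ASFRs = 240.99 + 352.64 + 280.66 + 66.25 + 6.56 + 0.24 + 0.00 = 947.34
  TFR = 5 × 947.34 / 1000 = 4.7367
Difference = 1.29955 − 4.7367 = -3.43715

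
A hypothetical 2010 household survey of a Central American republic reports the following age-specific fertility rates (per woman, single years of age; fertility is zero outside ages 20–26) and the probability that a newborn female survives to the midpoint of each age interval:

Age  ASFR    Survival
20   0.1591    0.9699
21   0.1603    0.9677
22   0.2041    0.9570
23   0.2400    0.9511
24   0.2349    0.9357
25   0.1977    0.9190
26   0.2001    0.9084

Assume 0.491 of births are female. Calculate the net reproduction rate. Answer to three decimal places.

0.646

Proportion female at birth = 0.491.
Each age group contributes 1 × ASFR × survival:
  20: 1 × 0.1591 × 0.9699 = 0.15431
  21: 1 × 0.1603 × 0.9677 = 0.15512
  22: 1 × 0.2041 × 0.9570 = 0.19532
  23: 1 × 0.2400 × 0.9511 = 0.22826
  24: 1 × 0.2349 × 0.9357 = 0.21980
  25: 1 × 0.1977 × 0.9190 = 0.18169
  26: 1 × 0.2001 × 0.9084 = 0.18177
Sum = 1.31627
NRR = 0.491 × 1.31627 = 0.64629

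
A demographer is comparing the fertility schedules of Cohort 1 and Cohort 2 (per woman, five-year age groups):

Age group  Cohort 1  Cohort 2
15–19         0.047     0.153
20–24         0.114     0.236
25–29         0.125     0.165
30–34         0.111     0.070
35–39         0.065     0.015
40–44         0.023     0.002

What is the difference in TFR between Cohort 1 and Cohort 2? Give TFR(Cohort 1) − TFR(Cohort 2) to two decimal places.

Cohort 1:
  Sum of ASFRs = 0.047 + 0.114 + 0.125 + 0.111 + 0.065 + 0.023 = 0.485
  TFR = 5 × 0.485 = 2.425
Cohort 2:
  Sum of ASFRs = 0.153 + 0.236 + 0.165 + 0.070 + 0.015 + 0.002 = 0.641
  TFR = 5 × 0.641 = 3.205
Difference = 2.425 − 3.205 = -0.78

-0.78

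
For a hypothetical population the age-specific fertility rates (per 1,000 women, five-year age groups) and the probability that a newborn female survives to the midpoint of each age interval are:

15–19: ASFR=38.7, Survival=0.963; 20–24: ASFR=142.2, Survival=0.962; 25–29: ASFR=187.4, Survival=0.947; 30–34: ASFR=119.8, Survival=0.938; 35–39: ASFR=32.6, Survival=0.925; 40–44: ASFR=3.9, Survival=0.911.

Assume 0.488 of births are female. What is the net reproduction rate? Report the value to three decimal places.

1.214

Proportion female at birth = 0.488.
Per-age-group product (5 × ASFR × survival probability):
  15–19: 5 × 38.7/1000 × 0.963 = 0.18634
  20–24: 5 × 142.2/1000 × 0.962 = 0.68398
  25–29: 5 × 187.4/1000 × 0.947 = 0.88734
  30–34: 5 × 119.8/1000 × 0.938 = 0.56186
  35–39: 5 × 32.6/1000 × 0.925 = 0.15078
  40–44: 5 × 3.9/1000 × 0.911 = 0.01776
Sum = 2.48806
NRR = 0.488 × 2.48806 = 1.21417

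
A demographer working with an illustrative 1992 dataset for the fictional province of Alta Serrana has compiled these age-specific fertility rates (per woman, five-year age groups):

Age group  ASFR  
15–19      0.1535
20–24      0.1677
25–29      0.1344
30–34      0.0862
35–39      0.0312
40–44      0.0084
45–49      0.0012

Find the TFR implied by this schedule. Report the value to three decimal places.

2.913

Sum of ASFRs = 0.1535 + 0.1677 + 0.1344 + 0.0862 + 0.0312 + 0.0084 + 0.0012 = 0.5826
TFR = 5 × 0.5826 = 2.913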